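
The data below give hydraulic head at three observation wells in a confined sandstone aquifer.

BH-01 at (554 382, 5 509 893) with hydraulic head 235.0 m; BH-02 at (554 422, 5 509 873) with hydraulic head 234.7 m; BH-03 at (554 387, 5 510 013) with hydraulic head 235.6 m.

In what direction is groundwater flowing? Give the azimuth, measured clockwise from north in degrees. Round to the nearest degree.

137°

Taking BH-01 as reference: BH-02−BH-01 = (40, -20, -0.3); BH-03−BH-01 = (5, 120, +0.6).
Solve a·Δx + b·Δy = Δh: det = 40·120 − 5·(-20) = 4900.
∂h/∂x = [(-0.3)·120 − (+0.6)·(-20)] / 4900 = -0.004898
∂h/∂y = [40·(+0.6) − 5·(-0.3)] / 4900 = +0.005204
Flow direction (−∇h) has components (+0.004898 E, -0.005204 N).
Azimuth = atan2(E, N) = atan2(+0.004898, -0.005204) = 136.7° ≈ 137°.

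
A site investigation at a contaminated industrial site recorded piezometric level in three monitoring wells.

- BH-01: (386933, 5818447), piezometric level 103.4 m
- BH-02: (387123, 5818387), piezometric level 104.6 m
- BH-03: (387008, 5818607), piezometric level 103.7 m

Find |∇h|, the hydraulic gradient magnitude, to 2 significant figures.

0.0061

Three-point gradient (reference BH-01): Δ to BH-02 = (190, -60, +1.2), Δ to BH-03 = (75, 160, +0.3).
∂h/∂x = +0.006017, ∂h/∂y = -0.0009456 (det = 34900).
|∇h| = √(0.006017² + -0.0009456²) = 0.006091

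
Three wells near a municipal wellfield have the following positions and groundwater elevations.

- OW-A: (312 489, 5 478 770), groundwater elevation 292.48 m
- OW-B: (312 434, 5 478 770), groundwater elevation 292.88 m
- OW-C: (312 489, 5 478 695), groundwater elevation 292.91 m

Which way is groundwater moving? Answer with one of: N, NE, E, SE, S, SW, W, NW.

NE

∂h/∂x = (292.88 − 292.48) / (312434 − 312489) = -0.007273
∂h/∂y = (292.91 − 292.48) / (5478695 − 5478770) = -0.005733
Flow = −∇h = (+0.007273 east, +0.005733 north), which points northeast.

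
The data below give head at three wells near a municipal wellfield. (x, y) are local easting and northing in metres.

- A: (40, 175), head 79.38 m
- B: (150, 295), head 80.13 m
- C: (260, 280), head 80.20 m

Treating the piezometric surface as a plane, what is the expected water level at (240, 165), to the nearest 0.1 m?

Three-point gradient (reference A): Δ to B = (110, 120, +0.75), Δ to C = (220, 105, +0.82).
∂h/∂x = +0.001323, ∂h/∂y = +0.005037 (det = -14850).
h(240, 165) = 79.38 + (+0.001323)·(200) + (+0.005037)·(-10) = 79.38 +0.265 -0.050 = 79.594 m.

79.6 m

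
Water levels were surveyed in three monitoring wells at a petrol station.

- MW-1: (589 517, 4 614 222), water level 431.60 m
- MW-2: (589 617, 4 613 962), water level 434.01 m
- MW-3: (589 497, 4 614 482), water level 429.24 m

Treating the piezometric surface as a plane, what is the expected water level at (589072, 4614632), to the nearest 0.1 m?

Three-point gradient (reference MW-1): Δ to MW-2 = (100, -260, +2.41), Δ to MW-3 = (-20, 260, -2.36).
∂h/∂x = +0.0006250, ∂h/∂y = -0.009029 (det = 20800).
h(589072, 4614632) = 431.60 + (+0.0006250)·(-445) + (-0.009029)·(410) = 431.60 -0.278 -3.702 = 427.620 m.

427.6 m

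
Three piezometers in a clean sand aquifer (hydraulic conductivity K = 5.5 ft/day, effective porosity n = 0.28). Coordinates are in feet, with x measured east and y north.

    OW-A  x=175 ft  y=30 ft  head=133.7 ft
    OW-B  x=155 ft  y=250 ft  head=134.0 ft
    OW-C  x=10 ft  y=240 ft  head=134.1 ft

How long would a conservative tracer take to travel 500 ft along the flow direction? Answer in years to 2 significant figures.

46 years

Three-point gradient (reference OW-A): Δ to OW-B = (-20, 220, +0.3), Δ to OW-C = (-165, 210, +0.4).
∂h/∂x = -0.0007788, ∂h/∂y = +0.001293 (det = 32100).
|∇h| = √(-0.0007788² + 0.001293²) = 0.001509
Seepage velocity v = K·i/n = 5.5 × 0.001509 / 0.28 = 0.02964 ft/day.
t = 500 / 0.02964 = 1.687e+04 days = 46.2 years.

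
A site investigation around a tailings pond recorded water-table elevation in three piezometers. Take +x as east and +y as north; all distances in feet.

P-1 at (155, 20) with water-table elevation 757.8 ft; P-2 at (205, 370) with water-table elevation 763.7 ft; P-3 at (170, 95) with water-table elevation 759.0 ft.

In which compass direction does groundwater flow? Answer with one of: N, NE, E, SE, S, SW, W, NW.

SE

Differences from P-1: to P-2 (Δx, Δy, Δh) = (50, 350, +5.9); to P-3 = (15, 75, +1.2).
Solve a·Δx + b·Δy = Δh: det = 50·75 − 15·350 = -1500.
∂h/∂x = [(+5.9)·75 − (+1.2)·350] / -1500 = -0.01500
∂h/∂y = [50·(+1.2) − 15·(+5.9)] / -1500 = +0.01900
Flow = −∇h = (+0.01500 east, -0.01900 north), which points southeast.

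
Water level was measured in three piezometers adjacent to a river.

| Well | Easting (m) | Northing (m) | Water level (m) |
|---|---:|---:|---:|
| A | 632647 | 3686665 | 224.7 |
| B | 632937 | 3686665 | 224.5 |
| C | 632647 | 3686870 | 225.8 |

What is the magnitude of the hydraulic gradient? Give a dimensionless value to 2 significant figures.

∂h/∂x = (224.5 − 224.7) / (632937 − 632647) = -0.0006897
∂h/∂y = (225.8 − 224.7) / (3686870 − 3686665) = +0.005366
|∇h| = √(-0.0006897² + 0.005366²) = 0.00541

0.0054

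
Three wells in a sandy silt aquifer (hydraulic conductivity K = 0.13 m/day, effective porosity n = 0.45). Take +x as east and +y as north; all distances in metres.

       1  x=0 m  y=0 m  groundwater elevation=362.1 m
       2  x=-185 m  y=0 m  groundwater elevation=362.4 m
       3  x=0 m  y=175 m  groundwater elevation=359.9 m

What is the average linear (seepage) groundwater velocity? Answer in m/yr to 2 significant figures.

∂h/∂x = (362.4 − 362.1) / (-185 − 0) = -0.001622
∂h/∂y = (359.9 − 362.1) / (175 − 0) = -0.01257
|∇h| = √(-0.001622² + -0.01257²) = 0.01267
Seepage velocity v = K·i/n = 0.13 × 0.01267 / 0.45 = 0.00366 m/day = 1.337 m/yr.

1.3 m/yr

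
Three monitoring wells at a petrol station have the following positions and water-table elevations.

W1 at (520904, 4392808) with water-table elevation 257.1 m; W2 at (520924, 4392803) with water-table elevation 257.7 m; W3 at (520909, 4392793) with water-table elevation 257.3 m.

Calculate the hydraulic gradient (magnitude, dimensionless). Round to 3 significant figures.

Taking W1 as reference: W2−W1 = (20, -5, +0.6); W3−W1 = (5, -15, +0.2).
Solve a·Δx + b·Δy = Δh: det = 20·(-15) − 5·(-5) = -275.
∂h/∂x = [(+0.6)·(-15) − (+0.2)·(-5)] / -275 = +0.02909
∂h/∂y = [20·(+0.2) − 5·(+0.6)] / -275 = -0.003636
|∇h| = √(0.02909² + -0.003636²) = 0.02932

0.0293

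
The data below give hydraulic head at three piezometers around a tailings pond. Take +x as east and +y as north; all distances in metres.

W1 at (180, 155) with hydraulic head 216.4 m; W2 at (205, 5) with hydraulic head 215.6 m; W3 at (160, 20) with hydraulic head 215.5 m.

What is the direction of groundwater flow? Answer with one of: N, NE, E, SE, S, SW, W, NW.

SW

Three-point gradient (reference W1): Δ to W2 = (25, -150, -0.8), Δ to W3 = (-20, -135, -0.9).
∂h/∂x = +0.004235, ∂h/∂y = +0.006039 (det = -6375).
Flow = −∇h = (-0.004235 east, -0.006039 north), which points southwest.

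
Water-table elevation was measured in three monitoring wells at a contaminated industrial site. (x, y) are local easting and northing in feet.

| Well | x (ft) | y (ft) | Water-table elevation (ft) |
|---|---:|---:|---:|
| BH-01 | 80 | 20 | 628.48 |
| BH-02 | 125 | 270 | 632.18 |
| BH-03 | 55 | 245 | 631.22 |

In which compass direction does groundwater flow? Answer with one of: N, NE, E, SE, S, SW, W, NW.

Taking BH-01 as reference: BH-02−BH-01 = (45, 250, +3.70); BH-03−BH-01 = (-25, 225, +2.74).
Determinant of the coordinate differences = 45·225 − (-25)·250 = 16375.
∂h/∂x = [(+3.70)·225 − (+2.74)·250] / 16375 = +0.009008
∂h/∂y = [45·(+2.74) − (-25)·(+3.70)] / 16375 = +0.01318
Flow = −∇h = (-0.009008 east, -0.01318 north), which points southwest.

SW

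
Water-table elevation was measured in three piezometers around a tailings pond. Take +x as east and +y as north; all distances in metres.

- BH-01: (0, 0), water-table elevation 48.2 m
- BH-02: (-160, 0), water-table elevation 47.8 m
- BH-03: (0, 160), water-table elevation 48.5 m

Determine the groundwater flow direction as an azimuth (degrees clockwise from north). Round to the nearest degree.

233°

∂h/∂x = (47.8 − 48.2) / (-160 − 0) = +0.002500
∂h/∂y = (48.5 − 48.2) / (160 − 0) = +0.001875
Flow direction (−∇h) has components (-0.002500 E, -0.001875 N).
Azimuth = atan2(E, N) = atan2(-0.002500, -0.001875) = 233.1° ≈ 233°.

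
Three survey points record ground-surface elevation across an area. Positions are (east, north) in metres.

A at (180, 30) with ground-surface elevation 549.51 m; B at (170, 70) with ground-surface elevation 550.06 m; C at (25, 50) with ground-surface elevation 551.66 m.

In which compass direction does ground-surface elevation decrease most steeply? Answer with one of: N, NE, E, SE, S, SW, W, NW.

SE

Three-point gradient (reference A): Δ to B = (-10, 40, +0.55), Δ to C = (-155, 20, +2.15).
∂z/∂x = -0.01250, ∂z/∂y = +0.01062 (det = 6000).
Steepest decrease is along −∇f = (+0.01250 E, -0.01062 N) → southeast.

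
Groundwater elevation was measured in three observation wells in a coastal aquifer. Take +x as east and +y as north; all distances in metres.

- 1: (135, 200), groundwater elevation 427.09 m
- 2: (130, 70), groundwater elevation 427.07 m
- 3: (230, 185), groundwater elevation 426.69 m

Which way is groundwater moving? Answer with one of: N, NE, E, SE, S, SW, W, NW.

E

Taking 1 as reference: 2−1 = (-5, -130, -0.02); 3−1 = (95, -15, -0.40).
Determinant of the coordinate differences = (-5)·(-15) − 95·(-130) = 12425.
∂h/∂x = [(-0.02)·(-15) − (-0.40)·(-130)] / 12425 = -0.004161
∂h/∂y = [(-5)·(-0.40) − 95·(-0.02)] / 12425 = +0.0003139
Flow = −∇h = (+0.004161 east, -0.0003139 north), which points east.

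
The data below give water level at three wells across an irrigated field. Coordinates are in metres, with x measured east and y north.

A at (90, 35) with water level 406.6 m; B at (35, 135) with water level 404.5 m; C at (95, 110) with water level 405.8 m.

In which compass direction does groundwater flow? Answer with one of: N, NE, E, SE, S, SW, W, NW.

NW

With h = a·x + b·y + c and A as origin, the differences give:
  (-55)·a + 100·b = -2.1
  5·a + 75·b = -0.8
Eliminate b (×75 and ×100, subtract): -4625·a = -77.50 → a = ∂h/∂x = +0.01676
Back-substitute: b = ∂h/∂y = -0.01178.
Flow = −∇h = (-0.01676 east, +0.01178 north), which points northwest.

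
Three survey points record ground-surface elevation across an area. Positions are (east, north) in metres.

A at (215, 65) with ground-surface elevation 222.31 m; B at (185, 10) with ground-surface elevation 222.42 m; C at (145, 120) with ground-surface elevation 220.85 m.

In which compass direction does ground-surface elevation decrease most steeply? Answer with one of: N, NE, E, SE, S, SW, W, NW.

NW

Three-point gradient (reference A): Δ to B = (-30, -55, +0.11), Δ to C = (-70, 55, -1.46).
∂z/∂x = +0.01350, ∂z/∂y = -0.009364 (det = -5500).
Steepest decrease is along −∇f = (-0.01350 E, +0.009364 N) → northwest.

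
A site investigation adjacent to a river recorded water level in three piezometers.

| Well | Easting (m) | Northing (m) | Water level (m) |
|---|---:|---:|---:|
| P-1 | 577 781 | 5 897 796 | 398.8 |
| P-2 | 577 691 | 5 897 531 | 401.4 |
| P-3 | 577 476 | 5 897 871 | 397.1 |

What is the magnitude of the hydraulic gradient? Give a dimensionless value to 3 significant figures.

Three-point gradient (reference P-1): Δ to P-2 = (-90, -265, +2.6), Δ to P-3 = (-305, 75, -1.7).
∂h/∂x = +0.002917, ∂h/∂y = -0.01080 (det = -87575).
|∇h| = √(0.002917² + -0.01080²) = 0.01119

0.0112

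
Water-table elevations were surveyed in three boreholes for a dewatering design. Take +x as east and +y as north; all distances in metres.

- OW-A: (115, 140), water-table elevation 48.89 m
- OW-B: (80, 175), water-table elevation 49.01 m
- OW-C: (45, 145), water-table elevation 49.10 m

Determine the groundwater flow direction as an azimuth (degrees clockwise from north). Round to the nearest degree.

With h = a·x + b·y + c and OW-A as origin, the differences give:
  (-35)·a + 35·b = +0.12
  (-70)·a + 5·b = +0.21
Eliminate b (×5 and ×35, subtract): 2275·a = -6.750 → a = ∂h/∂x = -0.002967
Back-substitute: b = ∂h/∂y = +0.0004615.
Flow direction (−∇h) has components (+0.002967 E, -0.0004615 N).
Azimuth = atan2(E, N) = atan2(+0.002967, -0.0004615) = 98.8° ≈ 099°.

099°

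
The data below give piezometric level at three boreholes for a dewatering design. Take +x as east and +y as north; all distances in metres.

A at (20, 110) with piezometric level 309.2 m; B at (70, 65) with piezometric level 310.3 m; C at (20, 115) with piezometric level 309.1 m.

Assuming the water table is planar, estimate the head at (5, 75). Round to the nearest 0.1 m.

309.8 m

Taking A as reference: B−A = (50, -45, +1.1); C−A = (0, 5, -0.1).
Solve a·Δx + b·Δy = Δh: det = 50·5 − 0·(-45) = 250.
∂h/∂x = [(+1.1)·5 − (-0.1)·(-45)] / 250 = +0.004000
∂h/∂y = [50·(-0.1) − 0·(+1.1)] / 250 = -0.02000
h(5, 75) = 309.2 + (+0.004000)·(-15) + (-0.02000)·(-35) = 309.2 -0.060 +0.700 = 309.840 m.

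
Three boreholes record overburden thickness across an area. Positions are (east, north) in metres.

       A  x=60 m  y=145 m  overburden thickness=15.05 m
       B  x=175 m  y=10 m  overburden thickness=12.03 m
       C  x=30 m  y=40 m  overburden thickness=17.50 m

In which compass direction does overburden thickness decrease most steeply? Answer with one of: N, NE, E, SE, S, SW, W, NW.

E

With d = a·x + b·y + c and A as origin, the differences give:
  115·a + (-135)·b = -3.02
  (-30)·a + (-105)·b = +2.45
Eliminate b (×(-105) and ×(-135), subtract): -16125·a = 647.850 → a = ∂d/∂x = -0.04018
Back-substitute: b = ∂d/∂y = -0.01185.
Steepest decrease is along −∇f = (+0.04018 E, +0.01185 N) → east.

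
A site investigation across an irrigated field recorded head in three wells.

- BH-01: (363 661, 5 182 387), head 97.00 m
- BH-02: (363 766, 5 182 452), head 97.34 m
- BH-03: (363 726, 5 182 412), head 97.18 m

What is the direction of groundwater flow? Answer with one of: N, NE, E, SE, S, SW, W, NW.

Three-point gradient (reference BH-01): Δ to BH-02 = (105, 65, +0.34), Δ to BH-03 = (65, 25, +0.18).
∂h/∂x = +0.002000, ∂h/∂y = +0.002000 (det = -1600).
Flow = −∇h = (-0.002000 east, -0.002000 north), which points southwest.

SW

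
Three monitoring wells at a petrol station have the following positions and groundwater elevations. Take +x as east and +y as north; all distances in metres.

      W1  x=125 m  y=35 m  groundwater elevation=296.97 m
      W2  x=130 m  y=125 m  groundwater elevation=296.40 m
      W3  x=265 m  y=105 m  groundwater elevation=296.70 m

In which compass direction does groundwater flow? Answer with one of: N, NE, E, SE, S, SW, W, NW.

N

Three-point gradient (reference W1): Δ to W2 = (5, 90, -0.57), Δ to W3 = (140, 70, -0.27).
∂h/∂x = +0.001273, ∂h/∂y = -0.006404 (det = -12250).
Flow = −∇h = (-0.001273 east, +0.006404 north), which points north.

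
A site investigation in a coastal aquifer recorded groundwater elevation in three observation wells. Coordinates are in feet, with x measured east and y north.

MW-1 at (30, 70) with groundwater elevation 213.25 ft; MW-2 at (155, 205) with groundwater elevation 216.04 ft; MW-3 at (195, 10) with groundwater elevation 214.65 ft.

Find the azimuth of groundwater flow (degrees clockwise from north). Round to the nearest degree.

Differences from MW-1: to MW-2 (Δx, Δy, Δh) = (125, 135, +2.79); to MW-3 = (165, -60, +1.40).
Solve a·Δx + b·Δy = Δh: det = 125·(-60) − 165·135 = -29775.
∂h/∂x = [(+2.79)·(-60) − (+1.40)·135] / -29775 = +0.01197
∂h/∂y = [125·(+1.40) − 165·(+2.79)] / -29775 = +0.009584
Flow direction (−∇h) has components (-0.01197 E, -0.009584 N).
Azimuth = atan2(E, N) = atan2(-0.01197, -0.009584) = 231.3° ≈ 231°.

231°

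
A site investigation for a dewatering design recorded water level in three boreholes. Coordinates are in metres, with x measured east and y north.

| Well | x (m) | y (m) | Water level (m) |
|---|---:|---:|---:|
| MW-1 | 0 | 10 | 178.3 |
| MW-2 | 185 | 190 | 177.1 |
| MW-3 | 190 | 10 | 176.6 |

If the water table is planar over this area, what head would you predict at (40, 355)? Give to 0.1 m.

Differences from MW-1: to MW-2 (Δx, Δy, Δh) = (185, 180, -1.2); to MW-3 = (190, 0, -1.7).
Determinant of the coordinate differences = 185·0 − 190·180 = -34200.
∂h/∂x = [(-1.2)·0 − (-1.7)·180] / -34200 = -0.008947
∂h/∂y = [185·(-1.7) − 190·(-1.2)] / -34200 = +0.002529
h(40, 355) = 178.3 + (-0.008947)·(40) + (+0.002529)·(345) = 178.3 -0.358 +0.873 = 178.815 m.

178.8 m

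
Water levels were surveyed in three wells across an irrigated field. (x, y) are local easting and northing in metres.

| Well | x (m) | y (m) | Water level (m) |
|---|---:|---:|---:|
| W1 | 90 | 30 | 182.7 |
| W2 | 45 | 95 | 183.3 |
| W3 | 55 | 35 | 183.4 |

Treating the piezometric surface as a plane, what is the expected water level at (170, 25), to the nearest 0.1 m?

181.1 m

Differences from W1: to W2 (Δx, Δy, Δh) = (-45, 65, +0.6); to W3 = (-35, 5, +0.7).
Determinant of the coordinate differences = (-45)·5 − (-35)·65 = 2050.
∂h/∂x = [(+0.6)·5 − (+0.7)·65] / 2050 = -0.02073
∂h/∂y = [(-45)·(+0.7) − (-35)·(+0.6)] / 2050 = -0.005122
h(170, 25) = 182.7 + (-0.02073)·(80) + (-0.005122)·(-5) = 182.7 -1.659 +0.026 = 181.067 m.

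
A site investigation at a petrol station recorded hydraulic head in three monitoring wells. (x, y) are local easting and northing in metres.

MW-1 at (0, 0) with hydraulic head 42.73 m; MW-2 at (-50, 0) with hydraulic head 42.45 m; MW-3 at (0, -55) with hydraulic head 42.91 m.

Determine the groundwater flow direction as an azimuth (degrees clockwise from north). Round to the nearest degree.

300°

∂h/∂x = (42.45 − 42.73) / (-50 − 0) = +0.005600
∂h/∂y = (42.91 − 42.73) / (-55 − 0) = -0.003273
Flow direction (−∇h) has components (-0.005600 E, +0.003273 N).
Azimuth = atan2(E, N) = atan2(-0.005600, +0.003273) = 300.3° ≈ 300°.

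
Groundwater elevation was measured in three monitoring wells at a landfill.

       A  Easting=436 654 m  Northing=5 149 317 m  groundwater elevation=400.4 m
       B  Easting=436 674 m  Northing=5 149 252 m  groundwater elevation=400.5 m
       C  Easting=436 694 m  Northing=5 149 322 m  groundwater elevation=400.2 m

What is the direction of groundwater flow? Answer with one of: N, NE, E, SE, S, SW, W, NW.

Three-point gradient (reference A): Δ to B = (20, -65, +0.1), Δ to C = (40, 5, -0.2).
∂h/∂x = -0.004630, ∂h/∂y = -0.002963 (det = 2700).
Flow = −∇h = (+0.004630 east, +0.002963 north), which points northeast.

NE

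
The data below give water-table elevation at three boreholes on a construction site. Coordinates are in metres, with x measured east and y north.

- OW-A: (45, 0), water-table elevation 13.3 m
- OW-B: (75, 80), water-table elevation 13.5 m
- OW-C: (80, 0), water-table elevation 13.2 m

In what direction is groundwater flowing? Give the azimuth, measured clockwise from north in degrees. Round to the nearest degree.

141°

With h = a·x + b·y + c and OW-A as origin, the differences give:
  30·a + 80·b = +0.2
  35·a + 0·b = -0.1
Eliminate b (×0 and ×80, subtract): -2800·a = 8.00 → a = ∂h/∂x = -0.002857
Back-substitute: b = ∂h/∂y = +0.003571.
Flow direction (−∇h) has components (+0.002857 E, -0.003571 N).
Azimuth = atan2(E, N) = atan2(+0.002857, -0.003571) = 141.3° ≈ 141°.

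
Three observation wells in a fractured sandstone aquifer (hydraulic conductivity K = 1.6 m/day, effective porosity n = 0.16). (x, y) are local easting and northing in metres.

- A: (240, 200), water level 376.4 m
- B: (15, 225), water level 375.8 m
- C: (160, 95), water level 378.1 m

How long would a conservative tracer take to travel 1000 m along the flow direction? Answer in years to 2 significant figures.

16 years

Three-point gradient (reference A): Δ to B = (-225, 25, -0.6), Δ to C = (-80, -105, +1.7).
∂h/∂x = +0.0008000, ∂h/∂y = -0.01680 (det = 25625).
|∇h| = √(0.0008000² + -0.01680²) = 0.01682
Seepage velocity v = K·i/n = 1.6 × 0.01682 / 0.16 = 0.1682 m/day.
t = 1000 / 0.1682 = 5945 days = 16.3 years.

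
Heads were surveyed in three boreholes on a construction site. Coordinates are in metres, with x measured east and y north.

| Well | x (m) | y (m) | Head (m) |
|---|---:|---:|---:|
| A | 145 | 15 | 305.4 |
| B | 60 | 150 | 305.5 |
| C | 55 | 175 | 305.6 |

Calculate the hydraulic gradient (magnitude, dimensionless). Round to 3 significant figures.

0.00938

Differences from A: to B (Δx, Δy, Δh) = (-85, 135, +0.1); to C = (-90, 160, +0.2).
Determinant of the coordinate differences = (-85)·160 − (-90)·135 = -1450.
∂h/∂x = [(+0.1)·160 − (+0.2)·135] / -1450 = +0.007586
∂h/∂y = [(-85)·(+0.2) − (-90)·(+0.1)] / -1450 = +0.005517
|∇h| = √(0.007586² + 0.005517²) = 0.00938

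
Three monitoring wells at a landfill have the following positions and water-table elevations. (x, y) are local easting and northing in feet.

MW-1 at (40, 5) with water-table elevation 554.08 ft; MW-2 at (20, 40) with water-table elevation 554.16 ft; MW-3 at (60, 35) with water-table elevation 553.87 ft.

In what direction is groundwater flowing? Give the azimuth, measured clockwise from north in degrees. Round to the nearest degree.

075°

With h = a·x + b·y + c and MW-1 as origin, the differences give:
  (-20)·a + 35·b = +0.08
  20·a + 30·b = -0.21
Eliminate b (×30 and ×35, subtract): -1300·a = 9.750 → a = ∂h/∂x = -0.007500
Back-substitute: b = ∂h/∂y = -0.002000.
Flow direction (−∇h) has components (+0.007500 E, +0.002000 N).
Azimuth = atan2(E, N) = atan2(+0.007500, +0.002000) = 75.1° ≈ 075°.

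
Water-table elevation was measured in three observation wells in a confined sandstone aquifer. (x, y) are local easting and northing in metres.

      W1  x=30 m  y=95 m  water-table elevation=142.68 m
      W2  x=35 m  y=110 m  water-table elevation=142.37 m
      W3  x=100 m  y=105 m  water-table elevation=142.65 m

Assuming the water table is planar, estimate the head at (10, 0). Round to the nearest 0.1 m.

144.7 m

Taking W1 as reference: W2−W1 = (5, 15, -0.31); W3−W1 = (70, 10, -0.03).
Determinant of the coordinate differences = 5·10 − 70·15 = -1000.
∂h/∂x = [(-0.31)·10 − (-0.03)·15] / -1000 = +0.002650
∂h/∂y = [5·(-0.03) − 70·(-0.31)] / -1000 = -0.02155
h(10, 0) = 142.68 + (+0.002650)·(-20) + (-0.02155)·(-95) = 142.68 -0.053 +2.047 = 144.674 m.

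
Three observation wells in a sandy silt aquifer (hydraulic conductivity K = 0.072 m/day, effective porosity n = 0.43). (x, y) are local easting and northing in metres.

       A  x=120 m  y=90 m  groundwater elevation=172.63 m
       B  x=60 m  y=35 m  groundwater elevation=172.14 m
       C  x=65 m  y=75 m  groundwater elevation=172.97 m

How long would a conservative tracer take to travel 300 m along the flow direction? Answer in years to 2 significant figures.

With h = a·x + b·y + c and A as origin, the differences give:
  (-60)·a + (-55)·b = -0.49
  (-55)·a + (-15)·b = +0.34
Eliminate b (×(-15) and ×(-55), subtract): -2125·a = 26.050 → a = ∂h/∂x = -0.01226
Back-substitute: b = ∂h/∂y = +0.02228.
|∇h| = √(-0.01226² + 0.02228²) = 0.02543
Seepage velocity v = K·i/n = 0.072 × 0.02543 / 0.43 = 0.004258 m/day.
t = 300 / 0.004258 = 7.046e+04 days = 193 years.

190 years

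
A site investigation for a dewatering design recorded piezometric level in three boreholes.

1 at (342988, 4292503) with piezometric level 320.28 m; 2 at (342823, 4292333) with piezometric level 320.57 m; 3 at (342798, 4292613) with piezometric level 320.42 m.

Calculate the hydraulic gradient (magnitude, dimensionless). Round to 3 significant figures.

0.00127

Differences from 1: to 2 (Δx, Δy, Δh) = (-165, -170, +0.29); to 3 = (-190, 110, +0.14).
Determinant of the coordinate differences = (-165)·110 − (-190)·(-170) = -50450.
∂h/∂x = [(+0.29)·110 − (+0.14)·(-170)] / -50450 = -0.001104
∂h/∂y = [(-165)·(+0.14) − (-190)·(+0.29)] / -50450 = -0.0006343
|∇h| = √(-0.001104² + -0.0006343²) = 0.001273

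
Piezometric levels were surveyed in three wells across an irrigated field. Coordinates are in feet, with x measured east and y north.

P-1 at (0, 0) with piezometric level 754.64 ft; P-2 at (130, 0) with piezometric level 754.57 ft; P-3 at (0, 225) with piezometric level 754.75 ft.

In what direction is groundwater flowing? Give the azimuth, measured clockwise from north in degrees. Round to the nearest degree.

∂h/∂x = (754.57 − 754.64) / (130 − 0) = -0.0005385
∂h/∂y = (754.75 − 754.64) / (225 − 0) = +0.0004889
Flow direction (−∇h) has components (+0.0005385 E, -0.0004889 N).
Azimuth = atan2(E, N) = atan2(+0.0005385, -0.0004889) = 132.2° ≈ 132°.

132°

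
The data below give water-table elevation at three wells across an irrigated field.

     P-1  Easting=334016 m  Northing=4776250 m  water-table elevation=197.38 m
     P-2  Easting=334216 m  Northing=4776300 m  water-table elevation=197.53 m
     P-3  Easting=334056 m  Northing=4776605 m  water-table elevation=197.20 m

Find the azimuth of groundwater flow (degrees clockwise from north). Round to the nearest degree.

304°

Three-point gradient (reference P-1): Δ to P-2 = (200, 50, +0.15), Δ to P-3 = (40, 355, -0.18).
∂h/∂x = +0.0009022, ∂h/∂y = -0.0006087 (det = 69000).
Flow direction (−∇h) has components (-0.0009022 E, +0.0006087 N).
Azimuth = atan2(E, N) = atan2(-0.0009022, +0.0006087) = 304.0° ≈ 304°.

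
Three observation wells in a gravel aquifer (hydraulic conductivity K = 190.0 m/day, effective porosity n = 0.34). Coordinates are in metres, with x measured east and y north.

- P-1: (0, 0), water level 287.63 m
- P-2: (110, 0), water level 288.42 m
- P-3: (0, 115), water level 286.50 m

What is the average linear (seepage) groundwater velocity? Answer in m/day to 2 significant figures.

∂h/∂x = (288.42 − 287.63) / (110 − 0) = +0.007182
∂h/∂y = (286.50 − 287.63) / (115 − 0) = -0.009826
|∇h| = √(0.007182² + -0.009826²) = 0.01217
Seepage velocity v = K·i/n = 190.0 × 0.01217 / 0.34 = 6.801 m/day.

6.8 m/day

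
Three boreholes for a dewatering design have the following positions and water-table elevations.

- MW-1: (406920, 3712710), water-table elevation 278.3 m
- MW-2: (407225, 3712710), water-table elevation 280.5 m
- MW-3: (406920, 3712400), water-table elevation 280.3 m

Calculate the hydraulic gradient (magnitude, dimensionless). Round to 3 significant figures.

0.00968

∂h/∂x = (280.5 − 278.3) / (407225 − 406920) = +0.007213
∂h/∂y = (280.3 − 278.3) / (3712400 − 3712710) = -0.006452
|∇h| = √(0.007213² + -0.006452²) = 0.009678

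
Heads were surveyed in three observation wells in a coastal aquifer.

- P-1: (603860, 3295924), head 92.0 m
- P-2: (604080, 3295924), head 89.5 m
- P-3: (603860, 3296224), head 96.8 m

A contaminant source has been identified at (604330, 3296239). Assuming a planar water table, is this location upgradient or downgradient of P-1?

∂h/∂x = (89.5 − 92.0) / (604080 − 603860) = -0.01136
∂h/∂y = (96.8 − 92.0) / (3296224 − 3295924) = +0.01600
Head at (604330, 3296239) = 92.0 + (-0.01136)·(470) + (+0.01600)·(315) = 91.70 m.
That is lower than the 92.0 m at P-1, so the point is downgradient.

downgradient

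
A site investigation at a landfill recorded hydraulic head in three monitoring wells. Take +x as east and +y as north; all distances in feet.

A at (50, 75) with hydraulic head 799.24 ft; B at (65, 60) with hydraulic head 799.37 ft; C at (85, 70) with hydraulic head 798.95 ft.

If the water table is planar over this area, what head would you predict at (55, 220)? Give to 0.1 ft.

796.3 ft

With h = a·x + b·y + c and A as origin, the differences give:
  15·a + (-15)·b = +0.13
  35·a + (-5)·b = -0.29
Eliminate b (×(-5) and ×(-15), subtract): 450·a = -5.000 → a = ∂h/∂x = -0.01111
Back-substitute: b = ∂h/∂y = -0.01978.
h(55, 220) = 799.24 + (-0.01111)·(5) + (-0.01978)·(145) = 799.24 -0.056 -2.868 = 796.317 ft.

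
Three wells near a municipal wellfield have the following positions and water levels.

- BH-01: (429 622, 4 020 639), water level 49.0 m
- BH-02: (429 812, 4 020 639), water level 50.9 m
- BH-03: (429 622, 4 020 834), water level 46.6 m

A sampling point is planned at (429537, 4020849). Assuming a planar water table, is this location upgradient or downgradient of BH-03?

∂h/∂x = (50.9 − 49.0) / (429812 − 429622) = +0.010000
∂h/∂y = (46.6 − 49.0) / (4020834 − 4020639) = -0.01231
Head at (429537, 4020849) = 49.0 + (+0.010000)·(-85) + (-0.01231)·(210) = 45.57 m.
That is lower than the 46.6 m at BH-03, so the point is downgradient.

downgradient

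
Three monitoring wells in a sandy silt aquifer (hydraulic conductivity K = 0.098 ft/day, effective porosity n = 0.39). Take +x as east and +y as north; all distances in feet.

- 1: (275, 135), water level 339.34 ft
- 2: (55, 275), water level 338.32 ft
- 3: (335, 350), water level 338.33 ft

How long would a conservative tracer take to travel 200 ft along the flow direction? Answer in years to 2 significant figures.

Taking 1 as reference: 2−1 = (-220, 140, -1.02); 3−1 = (60, 215, -1.01).
Determinant of the coordinate differences = (-220)·215 − 60·140 = -55700.
∂h/∂x = [(-1.02)·215 − (-1.01)·140] / -55700 = +0.001399
∂h/∂y = [(-220)·(-1.01) − 60·(-1.02)] / -55700 = -0.005088
|∇h| = √(0.001399² + -0.005088²) = 0.005277
Seepage velocity v = K·i/n = 0.098 × 0.005277 / 0.39 = 0.001326 ft/day.
t = 200 / 0.001326 = 1.508e+05 days = 413 years.

410 years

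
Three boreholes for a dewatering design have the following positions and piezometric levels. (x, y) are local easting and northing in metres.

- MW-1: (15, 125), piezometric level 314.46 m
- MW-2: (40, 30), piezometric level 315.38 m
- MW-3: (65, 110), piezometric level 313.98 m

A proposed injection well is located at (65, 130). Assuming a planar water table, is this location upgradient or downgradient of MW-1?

Three-point gradient (reference MW-1): Δ to MW-2 = (25, -95, +0.92), Δ to MW-3 = (50, -15, -0.48).
∂h/∂x = -0.01358, ∂h/∂y = -0.01326 (det = 4375).
Head at (65, 130) = 314.46 + (-0.01358)·(50) + (-0.01326)·(5) = 313.71 m.
That is lower than the 314.46 m at MW-1, so the point is downgradient.

downgradient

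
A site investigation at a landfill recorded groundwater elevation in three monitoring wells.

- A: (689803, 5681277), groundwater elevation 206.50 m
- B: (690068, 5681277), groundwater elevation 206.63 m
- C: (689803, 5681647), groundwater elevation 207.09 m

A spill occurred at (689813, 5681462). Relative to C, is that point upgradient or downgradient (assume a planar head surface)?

∂h/∂x = (206.63 − 206.50) / (690068 − 689803) = +0.0004906
∂h/∂y = (207.09 − 206.50) / (5681647 − 5681277) = +0.001595
Head at (689813, 5681462) = 206.50 + (+0.0004906)·(10) + (+0.001595)·(185) = 206.80 m.
That is lower than the 207.09 m at C, so the point is downgradient.

downgradient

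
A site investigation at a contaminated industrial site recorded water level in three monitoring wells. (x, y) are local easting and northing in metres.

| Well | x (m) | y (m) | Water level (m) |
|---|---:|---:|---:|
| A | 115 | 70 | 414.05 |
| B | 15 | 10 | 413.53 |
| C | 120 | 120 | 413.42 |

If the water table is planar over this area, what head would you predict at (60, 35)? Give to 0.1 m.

413.8 m

Differences from A: to B (Δx, Δy, Δh) = (-100, -60, -0.52); to C = (5, 50, -0.63).
Solve a·Δx + b·Δy = Δh: det = (-100)·50 − 5·(-60) = -4700.
∂h/∂x = [(-0.52)·50 − (-0.63)·(-60)] / -4700 = +0.01357
∂h/∂y = [(-100)·(-0.63) − 5·(-0.52)] / -4700 = -0.01396
h(60, 35) = 414.05 + (+0.01357)·(-55) + (-0.01396)·(-35) = 414.05 -0.747 +0.489 = 413.792 m.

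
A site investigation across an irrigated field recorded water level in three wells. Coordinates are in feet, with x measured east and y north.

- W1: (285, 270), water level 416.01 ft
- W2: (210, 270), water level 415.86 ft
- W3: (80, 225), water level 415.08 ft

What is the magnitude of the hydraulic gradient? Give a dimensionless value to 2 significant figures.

Three-point gradient (reference W1): Δ to W2 = (-75, 0, -0.15), Δ to W3 = (-205, -45, -0.93).
∂h/∂x = +0.002000, ∂h/∂y = +0.01156 (det = 3375).
|∇h| = √(0.002000² + 0.01156²) = 0.01173

0.012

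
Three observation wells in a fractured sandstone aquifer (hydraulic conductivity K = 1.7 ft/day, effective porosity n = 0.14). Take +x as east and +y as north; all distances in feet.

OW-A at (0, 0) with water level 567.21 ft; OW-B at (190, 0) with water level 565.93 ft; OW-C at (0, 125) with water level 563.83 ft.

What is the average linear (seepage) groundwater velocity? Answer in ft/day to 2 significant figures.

0.34 ft/day

∂h/∂x = (565.93 − 567.21) / (190 − 0) = -0.006737
∂h/∂y = (563.83 − 567.21) / (125 − 0) = -0.02704
|∇h| = √(-0.006737² + -0.02704²) = 0.02787
Seepage velocity v = K·i/n = 1.7 × 0.02787 / 0.14 = 0.3384 ft/day.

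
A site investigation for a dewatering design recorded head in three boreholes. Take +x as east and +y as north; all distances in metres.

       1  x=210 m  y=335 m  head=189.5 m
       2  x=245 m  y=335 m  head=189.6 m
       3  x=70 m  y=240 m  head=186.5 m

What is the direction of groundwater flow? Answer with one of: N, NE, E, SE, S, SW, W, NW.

S

Taking 1 as reference: 2−1 = (35, 0, +0.1); 3−1 = (-140, -95, -3.0).
Determinant of the coordinate differences = 35·(-95) − (-140)·0 = -3325.
∂h/∂x = [(+0.1)·(-95) − (-3.0)·0] / -3325 = +0.002857
∂h/∂y = [35·(-3.0) − (-140)·(+0.1)] / -3325 = +0.02737
Flow = −∇h = (-0.002857 east, -0.02737 north), which points south.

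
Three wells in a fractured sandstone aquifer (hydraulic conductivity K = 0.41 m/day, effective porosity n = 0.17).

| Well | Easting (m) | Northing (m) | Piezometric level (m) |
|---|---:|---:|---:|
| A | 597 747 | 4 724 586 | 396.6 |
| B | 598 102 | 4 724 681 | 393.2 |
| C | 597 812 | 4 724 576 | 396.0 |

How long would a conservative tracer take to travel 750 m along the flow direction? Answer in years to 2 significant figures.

91 years

With h = a·x + b·y + c and A as origin, the differences give:
  355·a + 95·b = -3.4
  65·a + (-10)·b = -0.6
Eliminate b (×(-10) and ×95, subtract): -9725·a = 91.00 → a = ∂h/∂x = -0.009357
Back-substitute: b = ∂h/∂y = -0.0008226.
|∇h| = √(-0.009357² + -0.0008226²) = 0.009393
Seepage velocity v = K·i/n = 0.41 × 0.009393 / 0.17 = 0.02265 m/day.
t = 750 / 0.02265 = 3.311e+04 days = 90.7 years.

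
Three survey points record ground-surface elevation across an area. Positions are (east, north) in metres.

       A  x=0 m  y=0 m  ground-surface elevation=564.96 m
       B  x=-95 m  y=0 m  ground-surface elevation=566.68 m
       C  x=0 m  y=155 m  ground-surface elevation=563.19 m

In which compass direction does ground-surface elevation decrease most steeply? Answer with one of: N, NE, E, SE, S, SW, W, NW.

∂z/∂x = (566.68 − 564.96) / (-95 − 0) = -0.01811
∂z/∂y = (563.19 − 564.96) / (155 − 0) = -0.01142
Steepest decrease is along −∇f = (+0.01811 E, +0.01142 N) → northeast.

NE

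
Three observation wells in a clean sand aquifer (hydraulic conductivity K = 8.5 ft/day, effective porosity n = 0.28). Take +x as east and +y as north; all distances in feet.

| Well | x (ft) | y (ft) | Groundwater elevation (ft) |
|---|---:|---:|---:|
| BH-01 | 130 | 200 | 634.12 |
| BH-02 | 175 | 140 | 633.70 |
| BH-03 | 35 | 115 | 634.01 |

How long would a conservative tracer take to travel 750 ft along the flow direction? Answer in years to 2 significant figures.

12 years

Three-point gradient (reference BH-01): Δ to BH-02 = (45, -60, -0.42), Δ to BH-03 = (-95, -85, -0.11).
∂h/∂x = -0.003055, ∂h/∂y = +0.004709 (det = -9525).
|∇h| = √(-0.003055² + 0.004709²) = 0.005613
Seepage velocity v = K·i/n = 8.5 × 0.005613 / 0.28 = 0.1704 ft/day.
t = 750 / 0.1704 = 4401 days = 12 years.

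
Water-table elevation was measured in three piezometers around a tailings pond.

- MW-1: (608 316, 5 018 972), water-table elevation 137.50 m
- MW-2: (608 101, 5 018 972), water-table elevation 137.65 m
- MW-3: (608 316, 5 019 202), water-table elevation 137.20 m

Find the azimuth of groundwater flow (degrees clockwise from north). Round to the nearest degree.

∂h/∂x = (137.65 − 137.50) / (608101 − 608316) = -0.0006977
∂h/∂y = (137.20 − 137.50) / (5019202 − 5018972) = -0.001304
Flow direction (−∇h) has components (+0.0006977 E, +0.001304 N).
Azimuth = atan2(E, N) = atan2(+0.0006977, +0.001304) = 28.1° ≈ 028°.

028°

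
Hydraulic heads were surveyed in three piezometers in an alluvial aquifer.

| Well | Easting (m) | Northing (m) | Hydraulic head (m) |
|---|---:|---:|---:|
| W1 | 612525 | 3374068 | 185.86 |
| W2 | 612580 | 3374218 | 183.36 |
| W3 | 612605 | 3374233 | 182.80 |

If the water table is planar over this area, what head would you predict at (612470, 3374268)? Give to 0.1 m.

184.6 m

With h = a·x + b·y + c and W1 as origin, the differences give:
  55·a + 150·b = -2.50
  80·a + 165·b = -3.06
Eliminate b (×165 and ×150, subtract): -2925·a = 46.500 → a = ∂h/∂x = -0.01590
Back-substitute: b = ∂h/∂y = -0.01084.
h(612470, 3374268) = 185.86 + (-0.01590)·(-55) + (-0.01084)·(200) = 185.86 +0.874 -2.168 = 184.567 m.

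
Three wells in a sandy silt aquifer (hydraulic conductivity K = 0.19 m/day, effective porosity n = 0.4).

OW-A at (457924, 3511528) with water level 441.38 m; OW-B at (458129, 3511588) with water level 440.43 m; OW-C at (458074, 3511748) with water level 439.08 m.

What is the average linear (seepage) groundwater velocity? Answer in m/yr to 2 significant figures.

Differences from OW-A: to OW-B (Δx, Δy, Δh) = (205, 60, -0.95); to OW-C = (150, 220, -2.30).
Solve a·Δx + b·Δy = Δh: det = 205·220 − 150·60 = 36100.
∂h/∂x = [(-0.95)·220 − (-2.30)·60] / 36100 = -0.001967
∂h/∂y = [205·(-2.30) − 150·(-0.95)] / 36100 = -0.009114
|∇h| = √(-0.001967² + -0.009114²) = 0.009324
Seepage velocity v = K·i/n = 0.19 × 0.009324 / 0.4 = 0.004429 m/day = 1.618 m/yr.

1.6 m/yr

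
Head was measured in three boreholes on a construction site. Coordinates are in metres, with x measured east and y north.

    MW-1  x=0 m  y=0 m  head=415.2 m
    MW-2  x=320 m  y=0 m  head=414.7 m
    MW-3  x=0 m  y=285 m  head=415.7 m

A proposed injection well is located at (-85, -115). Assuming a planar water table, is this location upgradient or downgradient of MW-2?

∂h/∂x = (414.7 − 415.2) / (320 − 0) = -0.001563
∂h/∂y = (415.7 − 415.2) / (285 − 0) = +0.001754
Head at (-85, -115) = 415.2 + (-0.001563)·(-85) + (+0.001754)·(-115) = 415.13 m.
That is higher than the 414.7 m at MW-2, so the point is upgradient.

upgradient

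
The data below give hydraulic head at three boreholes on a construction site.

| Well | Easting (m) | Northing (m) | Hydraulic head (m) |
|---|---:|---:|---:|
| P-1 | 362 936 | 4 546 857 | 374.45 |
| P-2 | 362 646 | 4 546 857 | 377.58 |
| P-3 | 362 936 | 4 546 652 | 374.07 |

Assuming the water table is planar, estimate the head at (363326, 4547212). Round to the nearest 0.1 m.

∂h/∂x = (377.58 − 374.45) / (362646 − 362936) = -0.01079
∂h/∂y = (374.07 − 374.45) / (4546652 − 4546857) = +0.001854
h(363326, 4547212) = 374.45 + (-0.01079)·(390) + (+0.001854)·(355) = 374.45 -4.209 +0.658 = 370.899 m.

370.9 m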